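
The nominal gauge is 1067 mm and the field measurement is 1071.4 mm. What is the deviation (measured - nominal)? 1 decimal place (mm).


Deviation = measured - nominal
Deviation = 1071.4 - 1067
Deviation = 4.4 mm

4.4


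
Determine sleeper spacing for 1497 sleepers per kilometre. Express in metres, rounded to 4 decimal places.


Spacing = 1000 m / number of sleepers
Spacing = 1000 / 1497
Spacing = 0.6680 m

0.6680


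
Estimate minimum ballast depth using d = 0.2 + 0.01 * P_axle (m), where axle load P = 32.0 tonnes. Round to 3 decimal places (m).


d = 0.2 + 0.01 * 32.0
d = 0.2 + 0.32
d = 0.520 m

0.520


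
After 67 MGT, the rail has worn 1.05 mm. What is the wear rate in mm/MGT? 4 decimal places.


Wear rate = total wear / cumulative tonnage
Rate = 1.05 / 67
Rate = 0.0157 mm/MGT

0.0157


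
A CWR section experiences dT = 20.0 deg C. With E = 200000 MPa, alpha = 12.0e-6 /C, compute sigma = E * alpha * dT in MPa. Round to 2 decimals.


sigma = E * alpha * dT
sigma = 200000 * 12.0e-6 * 20.0
sigma = 2.4 * 20.0
sigma = 48.00 MPa

48.00


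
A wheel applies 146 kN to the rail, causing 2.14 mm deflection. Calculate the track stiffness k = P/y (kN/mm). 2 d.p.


Track stiffness k = P / y
k = 146 / 2.14
k = 68.22 kN/mm

68.22


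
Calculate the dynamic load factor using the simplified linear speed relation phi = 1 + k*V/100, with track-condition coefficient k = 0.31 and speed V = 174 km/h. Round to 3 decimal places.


phi = 1 + k * V / 100
phi = 1 + 0.31 * 174 / 100
phi = 1 + 0.5394
phi = 1.539

1.539


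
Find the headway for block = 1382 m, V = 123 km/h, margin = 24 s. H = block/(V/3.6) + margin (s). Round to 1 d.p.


V = 123 / 3.6 = 34.1667 m/s
Block traversal time = 1382 / 34.1667 = 40.4488 s
Headway = 40.4488 + 24
Headway = 64.4 s

64.4


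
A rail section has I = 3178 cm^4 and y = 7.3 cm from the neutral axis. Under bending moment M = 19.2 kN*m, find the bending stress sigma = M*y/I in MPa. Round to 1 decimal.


Convert units:
M = 19.2 kN*m = 19200000 N*mm
y = 7.3 cm = 73 mm
I = 3178 cm^4 = 31780000 mm^4
sigma = 19200000 * 73 / 31780000
sigma = 44.1 MPa

44.1


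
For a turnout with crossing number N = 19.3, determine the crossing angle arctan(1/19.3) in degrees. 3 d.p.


1/N = 1/19.3 = 0.051813
angle = arctan(0.051813) = 0.051767 rad
angle = 0.051767 * 180/pi = 2.966 degrees

2.966


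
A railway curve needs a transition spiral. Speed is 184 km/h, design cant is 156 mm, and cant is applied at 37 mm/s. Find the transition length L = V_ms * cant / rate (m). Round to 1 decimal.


Convert speed: V = 184 / 3.6 = 51.1111 m/s
L = 51.1111 * 156 / 37
L = 7973.3333 / 37
L = 215.5 m

215.5


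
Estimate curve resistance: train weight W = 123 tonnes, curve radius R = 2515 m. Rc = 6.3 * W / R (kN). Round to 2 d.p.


Rc = 6.3 * W / R
Rc = 6.3 * 123 / 2515
Rc = 774.9 / 2515
Rc = 0.31 kN

0.31


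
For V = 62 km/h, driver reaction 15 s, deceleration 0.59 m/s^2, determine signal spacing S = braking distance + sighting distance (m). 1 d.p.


V = 62 / 3.6 = 17.2222 m/s
Braking distance = 17.2222^2 / (2*0.59) = 251.3601 m
Sighting distance = 17.2222 * 15 = 258.3333 m
S = 251.3601 + 258.3333 = 509.7 m

509.7


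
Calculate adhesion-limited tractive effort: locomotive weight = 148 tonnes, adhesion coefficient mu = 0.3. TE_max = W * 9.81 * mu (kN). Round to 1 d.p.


TE_max = W * g * mu
TE_max = 148 * 9.81 * 0.3
TE_max = 1451.88 * 0.3
TE_max = 435.6 kN

435.6


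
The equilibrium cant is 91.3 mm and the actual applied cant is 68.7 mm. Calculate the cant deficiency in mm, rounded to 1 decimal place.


Cant deficiency = equilibrium cant - actual cant
CD = 91.3 - 68.7
CD = 22.6 mm

22.6


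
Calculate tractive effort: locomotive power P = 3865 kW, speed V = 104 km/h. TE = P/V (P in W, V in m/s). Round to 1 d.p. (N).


Convert: P = 3865 kW = 3865000 W
V = 104 / 3.6 = 28.8889 m/s
TE = 3865000 / 28.8889
TE = 133788.5 N

133788.5


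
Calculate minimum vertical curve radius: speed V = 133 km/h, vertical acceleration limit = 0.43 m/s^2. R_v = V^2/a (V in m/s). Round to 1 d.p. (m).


Convert speed: V = 133 / 3.6 = 36.9444 m/s
V^2 = 1364.892 m^2/s^2
R_v = 1364.892 / 0.43
R_v = 3174.2 m

3174.2


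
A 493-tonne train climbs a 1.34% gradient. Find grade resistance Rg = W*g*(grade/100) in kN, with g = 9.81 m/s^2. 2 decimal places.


Rg = W * 9.81 * grade / 100
Rg = 493 * 9.81 * 1.34 / 100
Rg = 4836.33 * 0.0134
Rg = 64.81 kN

64.81


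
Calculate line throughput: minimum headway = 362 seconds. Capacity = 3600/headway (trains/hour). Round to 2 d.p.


Capacity = 3600 / headway
Capacity = 3600 / 362
Capacity = 9.94 trains/hour

9.94


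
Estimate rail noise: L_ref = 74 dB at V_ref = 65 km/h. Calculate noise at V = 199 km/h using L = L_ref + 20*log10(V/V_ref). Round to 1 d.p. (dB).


V/V_ref = 199 / 65 = 3.061538
log10(3.061538) = 0.48594
20 * 0.48594 = 9.7188
L = 74 + 9.7188 = 83.7 dB

83.7


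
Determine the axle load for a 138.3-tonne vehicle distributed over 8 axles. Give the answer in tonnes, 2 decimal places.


Load per axle = total weight / number of axles
Load = 138.3 / 8
Load = 17.29 tonnes

17.29


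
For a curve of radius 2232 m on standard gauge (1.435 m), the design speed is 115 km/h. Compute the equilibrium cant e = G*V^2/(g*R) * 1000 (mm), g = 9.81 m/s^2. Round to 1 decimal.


Convert speed: V = 115 / 3.6 = 31.9444 m/s
Apply formula: e = 1.435 * 31.9444^2 / (9.81 * 2232)
e = 1.435 * 1020.4475 / 21895.92
e = 0.066877 m = 66.9 mm

66.9


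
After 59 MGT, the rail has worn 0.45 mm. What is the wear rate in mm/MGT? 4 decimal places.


Wear rate = total wear / cumulative tonnage
Rate = 0.45 / 59
Rate = 0.0076 mm/MGT

0.0076


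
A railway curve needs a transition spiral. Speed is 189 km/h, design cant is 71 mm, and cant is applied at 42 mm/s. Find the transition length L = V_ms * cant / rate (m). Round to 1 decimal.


Convert speed: V = 189 / 3.6 = 52.5 m/s
L = 52.5 * 71 / 42
L = 3727.5 / 42
L = 88.8 m

88.8


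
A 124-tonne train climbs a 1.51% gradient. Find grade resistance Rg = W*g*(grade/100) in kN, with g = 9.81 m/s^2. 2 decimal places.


Rg = W * 9.81 * grade / 100
Rg = 124 * 9.81 * 1.51 / 100
Rg = 1216.44 * 0.0151
Rg = 18.37 kN

18.37


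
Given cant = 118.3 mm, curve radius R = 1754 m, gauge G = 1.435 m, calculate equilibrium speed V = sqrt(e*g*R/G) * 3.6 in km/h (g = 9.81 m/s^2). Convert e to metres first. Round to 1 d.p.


Convert cant: e = 118.3 mm = 0.1183 m
V_ms = sqrt(0.1183 * 9.81 * 1754 / 1.435)
V_ms = sqrt(1418.506859) = 37.6631 m/s
V = 37.6631 * 3.6 = 135.6 km/h

135.6


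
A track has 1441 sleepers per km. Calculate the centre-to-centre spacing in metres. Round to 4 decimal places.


Spacing = 1000 m / number of sleepers
Spacing = 1000 / 1441
Spacing = 0.6940 m

0.6940


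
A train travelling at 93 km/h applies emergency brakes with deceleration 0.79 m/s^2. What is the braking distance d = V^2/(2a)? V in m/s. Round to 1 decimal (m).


Convert speed: V = 93 / 3.6 = 25.8333 m/s
V^2 = 667.3611
d = 667.3611 / (2 * 0.79)
d = 667.3611 / 1.58
d = 422.4 m

422.4


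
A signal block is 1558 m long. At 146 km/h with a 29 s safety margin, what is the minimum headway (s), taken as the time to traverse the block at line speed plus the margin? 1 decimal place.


V = 146 / 3.6 = 40.5556 m/s
Block traversal time = 1558 / 40.5556 = 38.4164 s
Headway = 38.4164 + 29
Headway = 67.4 s

67.4


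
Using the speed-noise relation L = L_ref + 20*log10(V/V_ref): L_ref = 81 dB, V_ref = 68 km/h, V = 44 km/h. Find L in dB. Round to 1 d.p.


V/V_ref = 44 / 68 = 0.647059
log10(0.647059) = -0.189056
20 * -0.189056 = -3.7811
L = 81 + -3.7811 = 77.2 dB

77.2


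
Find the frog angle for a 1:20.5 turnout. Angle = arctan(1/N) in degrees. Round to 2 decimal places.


1/N = 1/20.5 = 0.04878
angle = arctan(0.04878) = 0.048742 rad
angle = 0.048742 * 180/pi = 2.79 degrees

2.79


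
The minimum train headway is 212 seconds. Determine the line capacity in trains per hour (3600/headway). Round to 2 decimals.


Capacity = 3600 / headway
Capacity = 3600 / 212
Capacity = 16.98 trains/hour

16.98


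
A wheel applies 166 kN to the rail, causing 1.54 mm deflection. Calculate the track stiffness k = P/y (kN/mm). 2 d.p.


Track stiffness k = P / y
k = 166 / 1.54
k = 107.79 kN/mm

107.79


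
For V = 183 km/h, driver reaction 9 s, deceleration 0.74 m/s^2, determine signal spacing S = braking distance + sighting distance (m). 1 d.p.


V = 183 / 3.6 = 50.8333 m/s
Braking distance = 50.8333^2 / (2*0.74) = 1745.9647 m
Sighting distance = 50.8333 * 9 = 457.5 m
S = 1745.9647 + 457.5 = 2203.5 m

2203.5


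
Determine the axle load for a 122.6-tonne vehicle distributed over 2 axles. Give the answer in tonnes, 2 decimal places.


Load per axle = total weight / number of axles
Load = 122.6 / 2
Load = 61.30 tonnes

61.30


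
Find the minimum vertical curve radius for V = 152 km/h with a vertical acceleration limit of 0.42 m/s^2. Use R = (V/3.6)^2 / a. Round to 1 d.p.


Convert speed: V = 152 / 3.6 = 42.2222 m/s
V^2 = 1782.716 m^2/s^2
R_v = 1782.716 / 0.42
R_v = 4244.6 m

4244.6


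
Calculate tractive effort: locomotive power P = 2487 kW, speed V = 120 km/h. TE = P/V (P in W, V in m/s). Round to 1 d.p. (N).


Convert: P = 2487 kW = 2487000 W
V = 120 / 3.6 = 33.3333 m/s
TE = 2487000 / 33.3333
TE = 74610.0 N

74610.0


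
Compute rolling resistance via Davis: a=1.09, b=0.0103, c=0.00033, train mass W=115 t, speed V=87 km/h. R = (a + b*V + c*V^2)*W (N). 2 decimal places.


b*V = 0.0103 * 87 = 0.8961
c*V^2 = 0.00033 * 7569 = 2.49777
R_per_t = 1.09 + 0.8961 + 2.49777 = 4.48387 N/t
R_total = 4.48387 * 115 = 515.65 N

515.65


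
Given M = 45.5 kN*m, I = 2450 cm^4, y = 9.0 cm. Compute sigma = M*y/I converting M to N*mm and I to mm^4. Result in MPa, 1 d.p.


Convert units:
M = 45.5 kN*m = 45500000 N*mm
y = 9.0 cm = 90 mm
I = 2450 cm^4 = 24500000 mm^4
sigma = 45500000 * 90 / 24500000
sigma = 167.1 MPa

167.1


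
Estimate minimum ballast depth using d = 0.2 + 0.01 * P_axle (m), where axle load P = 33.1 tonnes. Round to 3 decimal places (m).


d = 0.2 + 0.01 * 33.1
d = 0.2 + 0.331
d = 0.531 m

0.531


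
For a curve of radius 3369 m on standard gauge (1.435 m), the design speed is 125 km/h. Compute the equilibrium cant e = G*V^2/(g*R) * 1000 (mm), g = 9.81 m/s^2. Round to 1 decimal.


Convert speed: V = 125 / 3.6 = 34.7222 m/s
Apply formula: e = 1.435 * 34.7222^2 / (9.81 * 3369)
e = 1.435 * 1205.6327 / 33049.89
e = 0.052348 m = 52.3 mm

52.3


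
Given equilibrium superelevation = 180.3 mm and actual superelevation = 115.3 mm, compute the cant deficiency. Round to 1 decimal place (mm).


Cant deficiency = equilibrium cant - actual cant
CD = 180.3 - 115.3
CD = 65.0 mm

65.0


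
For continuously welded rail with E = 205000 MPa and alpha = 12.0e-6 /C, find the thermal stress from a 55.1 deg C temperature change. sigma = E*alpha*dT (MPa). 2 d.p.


sigma = E * alpha * dT
sigma = 205000 * 12.0e-6 * 55.1
sigma = 2.46 * 55.1
sigma = 135.55 MPa

135.55


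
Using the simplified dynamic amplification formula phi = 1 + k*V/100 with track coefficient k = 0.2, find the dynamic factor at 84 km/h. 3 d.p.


phi = 1 + k * V / 100
phi = 1 + 0.2 * 84 / 100
phi = 1 + 0.168
phi = 1.168

1.168


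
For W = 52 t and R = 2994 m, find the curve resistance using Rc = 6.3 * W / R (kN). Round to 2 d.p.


Rc = 6.3 * W / R
Rc = 6.3 * 52 / 2994
Rc = 327.6 / 2994
Rc = 0.11 kN

0.11


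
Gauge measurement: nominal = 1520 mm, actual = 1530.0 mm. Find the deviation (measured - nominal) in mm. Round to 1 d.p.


Deviation = measured - nominal
Deviation = 1530.0 - 1520
Deviation = 10.0 mm

10.0


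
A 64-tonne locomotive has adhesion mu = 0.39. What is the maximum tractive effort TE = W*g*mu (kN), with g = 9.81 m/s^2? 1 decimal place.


TE_max = W * g * mu
TE_max = 64 * 9.81 * 0.39
TE_max = 627.84 * 0.39
TE_max = 244.9 kN

244.9


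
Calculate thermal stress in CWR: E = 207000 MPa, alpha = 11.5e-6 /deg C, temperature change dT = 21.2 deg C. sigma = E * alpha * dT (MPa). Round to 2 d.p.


sigma = E * alpha * dT
sigma = 207000 * 11.5e-6 * 21.2
sigma = 2.3805 * 21.2
sigma = 50.47 MPa

50.47


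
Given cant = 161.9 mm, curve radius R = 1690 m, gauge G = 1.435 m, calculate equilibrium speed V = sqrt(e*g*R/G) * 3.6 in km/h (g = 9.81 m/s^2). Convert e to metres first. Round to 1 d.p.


Convert cant: e = 161.9 mm = 0.1619 m
V_ms = sqrt(0.1619 * 9.81 * 1690 / 1.435)
V_ms = sqrt(1870.469624) = 43.2489 m/s
V = 43.2489 * 3.6 = 155.7 km/h

155.7


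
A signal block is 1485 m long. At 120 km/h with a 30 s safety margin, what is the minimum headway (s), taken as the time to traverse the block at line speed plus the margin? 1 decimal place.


V = 120 / 3.6 = 33.3333 m/s
Block traversal time = 1485 / 33.3333 = 44.55 s
Headway = 44.55 + 30
Headway = 74.6 s

74.6


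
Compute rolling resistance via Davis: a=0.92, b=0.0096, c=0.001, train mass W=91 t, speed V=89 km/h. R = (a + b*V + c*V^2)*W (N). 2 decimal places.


b*V = 0.0096 * 89 = 0.8544
c*V^2 = 0.001 * 7921 = 7.921
R_per_t = 0.92 + 0.8544 + 7.921 = 9.6954 N/t
R_total = 9.6954 * 91 = 882.28 N

882.28


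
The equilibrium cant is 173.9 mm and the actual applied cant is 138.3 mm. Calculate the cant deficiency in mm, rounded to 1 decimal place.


Cant deficiency = equilibrium cant - actual cant
CD = 173.9 - 138.3
CD = 35.6 mm

35.6


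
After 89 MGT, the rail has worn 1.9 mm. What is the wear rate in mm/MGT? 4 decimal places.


Wear rate = total wear / cumulative tonnage
Rate = 1.9 / 89
Rate = 0.0213 mm/MGT

0.0213


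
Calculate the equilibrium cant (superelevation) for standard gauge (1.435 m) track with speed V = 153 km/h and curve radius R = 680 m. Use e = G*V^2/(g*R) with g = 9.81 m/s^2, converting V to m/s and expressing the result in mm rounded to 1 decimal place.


Convert speed: V = 153 / 3.6 = 42.5 m/s
Apply formula: e = 1.435 * 42.5^2 / (9.81 * 680)
e = 1.435 * 1806.25 / 6670.8
e = 0.388554 m = 388.6 mm

388.6


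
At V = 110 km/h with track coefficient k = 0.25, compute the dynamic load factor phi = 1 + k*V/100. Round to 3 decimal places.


phi = 1 + k * V / 100
phi = 1 + 0.25 * 110 / 100
phi = 1 + 0.275
phi = 1.275

1.275


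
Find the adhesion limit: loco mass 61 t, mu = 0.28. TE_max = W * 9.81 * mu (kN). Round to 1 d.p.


TE_max = W * g * mu
TE_max = 61 * 9.81 * 0.28
TE_max = 598.41 * 0.28
TE_max = 167.6 kN

167.6


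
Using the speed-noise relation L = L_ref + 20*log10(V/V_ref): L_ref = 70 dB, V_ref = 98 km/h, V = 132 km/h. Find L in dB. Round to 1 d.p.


V/V_ref = 132 / 98 = 1.346939
log10(1.346939) = 0.129348
20 * 0.129348 = 2.587
L = 70 + 2.587 = 72.6 dB

72.6


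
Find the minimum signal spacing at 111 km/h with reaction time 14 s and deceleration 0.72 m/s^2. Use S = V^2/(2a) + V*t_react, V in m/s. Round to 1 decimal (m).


V = 111 / 3.6 = 30.8333 m/s
Braking distance = 30.8333^2 / (2*0.72) = 660.2045 m
Sighting distance = 30.8333 * 14 = 431.6667 m
S = 660.2045 + 431.6667 = 1091.9 m

1091.9


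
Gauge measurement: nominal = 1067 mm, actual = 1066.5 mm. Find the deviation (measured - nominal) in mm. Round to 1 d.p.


Deviation = measured - nominal
Deviation = 1066.5 - 1067
Deviation = -0.5 mm

-0.5


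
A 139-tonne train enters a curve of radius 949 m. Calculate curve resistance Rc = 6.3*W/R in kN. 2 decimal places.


Rc = 6.3 * W / R
Rc = 6.3 * 139 / 949
Rc = 875.7 / 949
Rc = 0.92 kN

0.92


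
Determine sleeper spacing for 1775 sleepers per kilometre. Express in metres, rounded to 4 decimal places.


Spacing = 1000 m / number of sleepers
Spacing = 1000 / 1775
Spacing = 0.5634 m

0.5634


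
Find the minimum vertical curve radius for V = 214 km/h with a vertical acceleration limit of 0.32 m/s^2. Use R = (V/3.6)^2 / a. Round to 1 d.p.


Convert speed: V = 214 / 3.6 = 59.4444 m/s
V^2 = 3533.642 m^2/s^2
R_v = 3533.642 / 0.32
R_v = 11042.6 m

11042.6


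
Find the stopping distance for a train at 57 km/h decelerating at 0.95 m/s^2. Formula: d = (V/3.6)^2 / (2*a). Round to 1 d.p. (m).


Convert speed: V = 57 / 3.6 = 15.8333 m/s
V^2 = 250.6944
d = 250.6944 / (2 * 0.95)
d = 250.6944 / 1.9
d = 131.9 m

131.9


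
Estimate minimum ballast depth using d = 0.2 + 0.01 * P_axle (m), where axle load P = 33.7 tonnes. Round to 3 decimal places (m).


d = 0.2 + 0.01 * 33.7
d = 0.2 + 0.337
d = 0.537 m

0.537


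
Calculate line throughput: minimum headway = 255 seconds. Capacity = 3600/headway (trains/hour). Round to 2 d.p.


Capacity = 3600 / headway
Capacity = 3600 / 255
Capacity = 14.12 trains/hour

14.12


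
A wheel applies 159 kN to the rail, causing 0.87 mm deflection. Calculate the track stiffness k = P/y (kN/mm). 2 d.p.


Track stiffness k = P / y
k = 159 / 0.87
k = 182.76 kN/mm

182.76


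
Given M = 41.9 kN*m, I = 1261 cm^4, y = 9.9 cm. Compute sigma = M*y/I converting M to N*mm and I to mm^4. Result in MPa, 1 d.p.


Convert units:
M = 41.9 kN*m = 41900000 N*mm
y = 9.9 cm = 99 mm
I = 1261 cm^4 = 12610000 mm^4
sigma = 41900000 * 99 / 12610000
sigma = 329.0 MPa

329.0


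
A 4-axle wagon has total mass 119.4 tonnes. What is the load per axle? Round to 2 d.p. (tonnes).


Load per axle = total weight / number of axles
Load = 119.4 / 4
Load = 29.85 tonnes

29.85


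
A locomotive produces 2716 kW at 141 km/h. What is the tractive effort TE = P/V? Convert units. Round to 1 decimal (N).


Convert: P = 2716 kW = 2716000 W
V = 141 / 3.6 = 39.1667 m/s
TE = 2716000 / 39.1667
TE = 69344.7 N

69344.7


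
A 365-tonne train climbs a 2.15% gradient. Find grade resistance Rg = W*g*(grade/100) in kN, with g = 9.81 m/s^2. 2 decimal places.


Rg = W * 9.81 * grade / 100
Rg = 365 * 9.81 * 2.15 / 100
Rg = 3580.65 * 0.0215
Rg = 76.98 kN

76.98


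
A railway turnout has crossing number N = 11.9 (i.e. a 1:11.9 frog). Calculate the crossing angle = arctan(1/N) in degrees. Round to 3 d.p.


1/N = 1/11.9 = 0.084034
angle = arctan(0.084034) = 0.083837 rad
angle = 0.083837 * 180/pi = 4.803 degrees

4.803


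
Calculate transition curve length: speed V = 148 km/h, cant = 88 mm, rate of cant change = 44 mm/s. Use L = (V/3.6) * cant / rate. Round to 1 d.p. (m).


Convert speed: V = 148 / 3.6 = 41.1111 m/s
L = 41.1111 * 88 / 44
L = 3617.7778 / 44
L = 82.2 m

82.2


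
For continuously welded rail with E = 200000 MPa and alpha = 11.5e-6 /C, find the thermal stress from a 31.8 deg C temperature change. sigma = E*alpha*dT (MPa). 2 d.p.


sigma = E * alpha * dT
sigma = 200000 * 11.5e-6 * 31.8
sigma = 2.3 * 31.8
sigma = 73.14 MPa

73.14


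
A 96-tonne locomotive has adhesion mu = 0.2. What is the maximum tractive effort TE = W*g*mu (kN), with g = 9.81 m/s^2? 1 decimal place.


TE_max = W * g * mu
TE_max = 96 * 9.81 * 0.2
TE_max = 941.76 * 0.2
TE_max = 188.4 kN

188.4


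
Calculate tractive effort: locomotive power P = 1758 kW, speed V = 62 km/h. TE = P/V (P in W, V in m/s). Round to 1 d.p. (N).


Convert: P = 1758 kW = 1758000 W
V = 62 / 3.6 = 17.2222 m/s
TE = 1758000 / 17.2222
TE = 102077.4 N

102077.4


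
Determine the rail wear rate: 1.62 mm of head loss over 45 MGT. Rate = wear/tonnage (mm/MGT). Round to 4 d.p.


Wear rate = total wear / cumulative tonnage
Rate = 1.62 / 45
Rate = 0.0360 mm/MGT

0.0360


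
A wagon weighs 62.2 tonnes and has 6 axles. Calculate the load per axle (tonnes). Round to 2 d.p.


Load per axle = total weight / number of axles
Load = 62.2 / 6
Load = 10.37 tonnes

10.37


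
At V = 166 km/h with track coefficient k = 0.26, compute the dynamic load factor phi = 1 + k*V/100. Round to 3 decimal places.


phi = 1 + k * V / 100
phi = 1 + 0.26 * 166 / 100
phi = 1 + 0.4316
phi = 1.432

1.432


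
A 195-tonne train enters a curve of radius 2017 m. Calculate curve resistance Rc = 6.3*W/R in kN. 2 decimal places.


Rc = 6.3 * W / R
Rc = 6.3 * 195 / 2017
Rc = 1228.5 / 2017
Rc = 0.61 kN

0.61


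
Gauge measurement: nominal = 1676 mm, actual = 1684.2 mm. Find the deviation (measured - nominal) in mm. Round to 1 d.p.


Deviation = measured - nominal
Deviation = 1684.2 - 1676
Deviation = 8.2 mm

8.2


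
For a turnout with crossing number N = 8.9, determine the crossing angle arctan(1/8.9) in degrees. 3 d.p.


1/N = 1/8.9 = 0.11236
angle = arctan(0.11236) = 0.11189 rad
angle = 0.11189 * 180/pi = 6.411 degrees

6.411


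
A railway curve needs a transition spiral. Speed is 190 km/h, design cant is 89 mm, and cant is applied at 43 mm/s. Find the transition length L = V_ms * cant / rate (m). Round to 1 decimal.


Convert speed: V = 190 / 3.6 = 52.7778 m/s
L = 52.7778 * 89 / 43
L = 4697.2222 / 43
L = 109.2 m

109.2


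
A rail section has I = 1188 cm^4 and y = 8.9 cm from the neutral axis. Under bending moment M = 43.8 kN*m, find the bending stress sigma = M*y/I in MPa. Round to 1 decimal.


Convert units:
M = 43.8 kN*m = 43800000 N*mm
y = 8.9 cm = 89 mm
I = 1188 cm^4 = 11880000 mm^4
sigma = 43800000 * 89 / 11880000
sigma = 328.1 MPa

328.1


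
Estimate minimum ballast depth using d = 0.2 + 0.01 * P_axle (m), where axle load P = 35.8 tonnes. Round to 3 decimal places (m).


d = 0.2 + 0.01 * 35.8
d = 0.2 + 0.358
d = 0.558 m

0.558


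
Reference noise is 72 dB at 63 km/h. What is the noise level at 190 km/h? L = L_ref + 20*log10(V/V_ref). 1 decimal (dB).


V/V_ref = 190 / 63 = 3.015873
log10(3.015873) = 0.479413
20 * 0.479413 = 9.5883
L = 72 + 9.5883 = 81.6 dB

81.6


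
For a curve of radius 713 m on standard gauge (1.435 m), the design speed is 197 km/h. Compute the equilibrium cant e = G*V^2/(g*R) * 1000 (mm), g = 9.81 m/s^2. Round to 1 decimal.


Convert speed: V = 197 / 3.6 = 54.7222 m/s
Apply formula: e = 1.435 * 54.7222^2 / (9.81 * 713)
e = 1.435 * 2994.5216 / 6994.53
e = 0.614357 m = 614.4 mm

614.4


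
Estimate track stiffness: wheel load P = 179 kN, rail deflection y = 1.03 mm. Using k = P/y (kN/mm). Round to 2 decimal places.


Track stiffness k = P / y
k = 179 / 1.03
k = 173.79 kN/mm

173.79


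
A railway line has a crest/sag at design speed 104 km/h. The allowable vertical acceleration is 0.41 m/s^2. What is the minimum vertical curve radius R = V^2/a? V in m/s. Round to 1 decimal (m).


Convert speed: V = 104 / 3.6 = 28.8889 m/s
V^2 = 834.5679 m^2/s^2
R_v = 834.5679 / 0.41
R_v = 2035.5 m

2035.5


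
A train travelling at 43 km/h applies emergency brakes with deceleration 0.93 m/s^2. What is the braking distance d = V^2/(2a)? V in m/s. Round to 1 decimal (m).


Convert speed: V = 43 / 3.6 = 11.9444 m/s
V^2 = 142.6698
d = 142.6698 / (2 * 0.93)
d = 142.6698 / 1.86
d = 76.7 m

76.7


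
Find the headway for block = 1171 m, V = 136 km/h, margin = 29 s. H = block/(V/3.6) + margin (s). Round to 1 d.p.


V = 136 / 3.6 = 37.7778 m/s
Block traversal time = 1171 / 37.7778 = 30.9971 s
Headway = 30.9971 + 29
Headway = 60.0 s

60.0


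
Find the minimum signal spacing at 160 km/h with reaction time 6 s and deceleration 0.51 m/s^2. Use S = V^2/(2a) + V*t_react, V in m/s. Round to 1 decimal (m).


V = 160 / 3.6 = 44.4444 m/s
Braking distance = 44.4444^2 / (2*0.51) = 1936.5771 m
Sighting distance = 44.4444 * 6 = 266.6667 m
S = 1936.5771 + 266.6667 = 2203.2 m

2203.2


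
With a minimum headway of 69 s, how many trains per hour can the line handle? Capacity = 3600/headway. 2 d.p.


Capacity = 3600 / headway
Capacity = 3600 / 69
Capacity = 52.17 trains/hour

52.17


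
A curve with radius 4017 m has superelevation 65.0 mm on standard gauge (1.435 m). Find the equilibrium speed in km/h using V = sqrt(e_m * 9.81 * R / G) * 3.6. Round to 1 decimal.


Convert cant: e = 65.0 mm = 0.0650 m
V_ms = sqrt(0.0650 * 9.81 * 4017 / 1.435)
V_ms = sqrt(1784.975645) = 42.249 m/s
V = 42.249 * 3.6 = 152.1 km/h

152.1


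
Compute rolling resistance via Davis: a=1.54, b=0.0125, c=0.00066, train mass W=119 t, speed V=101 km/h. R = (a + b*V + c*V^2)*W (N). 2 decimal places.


b*V = 0.0125 * 101 = 1.2625
c*V^2 = 0.00066 * 10201 = 6.73266
R_per_t = 1.54 + 1.2625 + 6.73266 = 9.53516 N/t
R_total = 9.53516 * 119 = 1134.68 N

1134.68


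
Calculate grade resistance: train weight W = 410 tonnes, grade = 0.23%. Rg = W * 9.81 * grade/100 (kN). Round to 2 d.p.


Rg = W * 9.81 * grade / 100
Rg = 410 * 9.81 * 0.23 / 100
Rg = 4022.1 * 0.0023
Rg = 9.25 kN

9.25


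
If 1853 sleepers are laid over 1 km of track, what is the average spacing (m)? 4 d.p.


Spacing = 1000 m / number of sleepers
Spacing = 1000 / 1853
Spacing = 0.5397 m

0.5397


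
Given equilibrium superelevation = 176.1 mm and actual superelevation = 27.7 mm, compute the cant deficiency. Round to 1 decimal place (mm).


Cant deficiency = equilibrium cant - actual cant
CD = 176.1 - 27.7
CD = 148.4 mm

148.4


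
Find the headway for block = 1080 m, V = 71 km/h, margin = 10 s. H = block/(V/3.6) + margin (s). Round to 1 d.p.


V = 71 / 3.6 = 19.7222 m/s
Block traversal time = 1080 / 19.7222 = 54.7606 s
Headway = 54.7606 + 10
Headway = 64.8 s

64.8


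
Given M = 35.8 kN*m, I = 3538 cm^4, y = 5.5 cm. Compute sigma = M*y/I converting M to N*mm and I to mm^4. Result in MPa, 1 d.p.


Convert units:
M = 35.8 kN*m = 35800000 N*mm
y = 5.5 cm = 55 mm
I = 3538 cm^4 = 35380000 mm^4
sigma = 35800000 * 55 / 35380000
sigma = 55.7 MPa

55.7


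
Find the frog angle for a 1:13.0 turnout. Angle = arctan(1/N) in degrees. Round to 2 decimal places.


1/N = 1/13.0 = 0.076923
angle = arctan(0.076923) = 0.076772 rad
angle = 0.076772 * 180/pi = 4.40 degrees

4.40


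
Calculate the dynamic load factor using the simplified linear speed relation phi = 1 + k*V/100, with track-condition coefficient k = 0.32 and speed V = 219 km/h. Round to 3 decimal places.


phi = 1 + k * V / 100
phi = 1 + 0.32 * 219 / 100
phi = 1 + 0.7008
phi = 1.701

1.701


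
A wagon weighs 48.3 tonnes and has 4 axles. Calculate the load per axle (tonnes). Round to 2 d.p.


Load per axle = total weight / number of axles
Load = 48.3 / 4
Load = 12.08 tonnes

12.08


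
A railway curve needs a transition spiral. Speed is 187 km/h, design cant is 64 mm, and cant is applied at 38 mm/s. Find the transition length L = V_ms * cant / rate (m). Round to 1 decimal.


Convert speed: V = 187 / 3.6 = 51.9444 m/s
L = 51.9444 * 64 / 38
L = 3324.4444 / 38
L = 87.5 m

87.5


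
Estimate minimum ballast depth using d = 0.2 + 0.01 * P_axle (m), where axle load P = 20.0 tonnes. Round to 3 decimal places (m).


d = 0.2 + 0.01 * 20.0
d = 0.2 + 0.2
d = 0.400 m

0.400


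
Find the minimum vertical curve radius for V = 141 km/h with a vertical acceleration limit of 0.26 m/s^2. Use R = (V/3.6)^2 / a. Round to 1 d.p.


Convert speed: V = 141 / 3.6 = 39.1667 m/s
V^2 = 1534.0278 m^2/s^2
R_v = 1534.0278 / 0.26
R_v = 5900.1 m

5900.1


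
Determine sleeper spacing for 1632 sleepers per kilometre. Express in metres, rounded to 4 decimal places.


Spacing = 1000 m / number of sleepers
Spacing = 1000 / 1632
Spacing = 0.6127 m

0.6127


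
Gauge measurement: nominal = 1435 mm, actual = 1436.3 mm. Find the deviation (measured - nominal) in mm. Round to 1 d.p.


Deviation = measured - nominal
Deviation = 1436.3 - 1435
Deviation = 1.3 mm

1.3


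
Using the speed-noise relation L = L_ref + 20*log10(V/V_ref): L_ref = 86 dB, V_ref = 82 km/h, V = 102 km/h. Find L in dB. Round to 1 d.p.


V/V_ref = 102 / 82 = 1.243902
log10(1.243902) = 0.094786
20 * 0.094786 = 1.8957
L = 86 + 1.8957 = 87.9 dB

87.9


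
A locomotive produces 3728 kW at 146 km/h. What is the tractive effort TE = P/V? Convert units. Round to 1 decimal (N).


Convert: P = 3728 kW = 3728000 W
V = 146 / 3.6 = 40.5556 m/s
TE = 3728000 / 40.5556
TE = 91923.3 N

91923.3


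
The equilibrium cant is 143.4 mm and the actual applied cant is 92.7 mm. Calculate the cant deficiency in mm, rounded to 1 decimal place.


Cant deficiency = equilibrium cant - actual cant
CD = 143.4 - 92.7
CD = 50.7 mm

50.7


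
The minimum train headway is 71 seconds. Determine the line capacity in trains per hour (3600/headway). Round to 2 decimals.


Capacity = 3600 / headway
Capacity = 3600 / 71
Capacity = 50.70 trains/hour

50.70


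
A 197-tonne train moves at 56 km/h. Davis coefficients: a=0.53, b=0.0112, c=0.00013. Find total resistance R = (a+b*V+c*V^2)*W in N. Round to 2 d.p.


b*V = 0.0112 * 56 = 0.6272
c*V^2 = 0.00013 * 3136 = 0.40768
R_per_t = 0.53 + 0.6272 + 0.40768 = 1.56488 N/t
R_total = 1.56488 * 197 = 308.28 N

308.28


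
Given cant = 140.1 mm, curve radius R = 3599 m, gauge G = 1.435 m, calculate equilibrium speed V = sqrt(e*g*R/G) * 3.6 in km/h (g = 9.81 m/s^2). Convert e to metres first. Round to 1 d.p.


Convert cant: e = 140.1 mm = 0.1401 m
V_ms = sqrt(0.1401 * 9.81 * 3599 / 1.435)
V_ms = sqrt(3446.966703) = 58.7109 m/s
V = 58.7109 * 3.6 = 211.4 km/h

211.4


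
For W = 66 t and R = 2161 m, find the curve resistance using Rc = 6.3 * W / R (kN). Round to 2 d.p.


Rc = 6.3 * W / R
Rc = 6.3 * 66 / 2161
Rc = 415.8 / 2161
Rc = 0.19 kN

0.19


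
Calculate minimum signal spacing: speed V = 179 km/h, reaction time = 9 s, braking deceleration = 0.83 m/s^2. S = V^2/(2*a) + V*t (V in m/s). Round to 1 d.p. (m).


V = 179 / 3.6 = 49.7222 m/s
Braking distance = 49.7222^2 / (2*0.83) = 1489.337 m
Sighting distance = 49.7222 * 9 = 447.5 m
S = 1489.337 + 447.5 = 1936.8 m

1936.8


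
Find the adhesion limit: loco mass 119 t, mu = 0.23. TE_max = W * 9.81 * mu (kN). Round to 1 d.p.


TE_max = W * g * mu
TE_max = 119 * 9.81 * 0.23
TE_max = 1167.39 * 0.23
TE_max = 268.5 kN

268.5


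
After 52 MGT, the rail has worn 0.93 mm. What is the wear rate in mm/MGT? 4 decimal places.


Wear rate = total wear / cumulative tonnage
Rate = 0.93 / 52
Rate = 0.0179 mm/MGT

0.0179


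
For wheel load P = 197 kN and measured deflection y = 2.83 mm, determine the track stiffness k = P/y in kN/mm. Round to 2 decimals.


Track stiffness k = P / y
k = 197 / 2.83
k = 69.61 kN/mm

69.61


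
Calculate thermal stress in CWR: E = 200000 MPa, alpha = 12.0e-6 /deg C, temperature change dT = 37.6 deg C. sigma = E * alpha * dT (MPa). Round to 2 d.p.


sigma = E * alpha * dT
sigma = 200000 * 12.0e-6 * 37.6
sigma = 2.4 * 37.6
sigma = 90.24 MPa

90.24


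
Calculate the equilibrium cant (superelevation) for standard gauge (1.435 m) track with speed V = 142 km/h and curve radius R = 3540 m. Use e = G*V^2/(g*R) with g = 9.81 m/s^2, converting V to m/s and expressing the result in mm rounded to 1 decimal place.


Convert speed: V = 142 / 3.6 = 39.4444 m/s
Apply formula: e = 1.435 * 39.4444^2 / (9.81 * 3540)
e = 1.435 * 1555.8642 / 34727.4
e = 0.064291 m = 64.3 mm

64.3


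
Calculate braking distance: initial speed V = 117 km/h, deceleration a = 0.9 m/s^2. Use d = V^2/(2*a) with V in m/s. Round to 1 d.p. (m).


Convert speed: V = 117 / 3.6 = 32.5 m/s
V^2 = 1056.25
d = 1056.25 / (2 * 0.9)
d = 1056.25 / 1.8
d = 586.8 m

586.8


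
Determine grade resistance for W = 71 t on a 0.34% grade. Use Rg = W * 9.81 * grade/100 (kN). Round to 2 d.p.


Rg = W * 9.81 * grade / 100
Rg = 71 * 9.81 * 0.34 / 100
Rg = 696.51 * 0.0034
Rg = 2.37 kN

2.37


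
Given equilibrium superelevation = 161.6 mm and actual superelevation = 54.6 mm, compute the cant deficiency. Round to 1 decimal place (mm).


Cant deficiency = equilibrium cant - actual cant
CD = 161.6 - 54.6
CD = 107.0 mm

107.0


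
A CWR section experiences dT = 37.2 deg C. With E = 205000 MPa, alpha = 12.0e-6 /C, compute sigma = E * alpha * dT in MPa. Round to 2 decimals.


sigma = E * alpha * dT
sigma = 205000 * 12.0e-6 * 37.2
sigma = 2.46 * 37.2
sigma = 91.51 MPa

91.51


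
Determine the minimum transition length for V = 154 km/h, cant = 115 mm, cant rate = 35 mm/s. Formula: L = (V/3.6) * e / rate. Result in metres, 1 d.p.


Convert speed: V = 154 / 3.6 = 42.7778 m/s
L = 42.7778 * 115 / 35
L = 4919.4444 / 35
L = 140.6 m

140.6


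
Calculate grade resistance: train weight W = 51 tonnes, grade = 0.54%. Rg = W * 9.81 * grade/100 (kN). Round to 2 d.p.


Rg = W * 9.81 * grade / 100
Rg = 51 * 9.81 * 0.54 / 100
Rg = 500.31 * 0.0054
Rg = 2.70 kN

2.70


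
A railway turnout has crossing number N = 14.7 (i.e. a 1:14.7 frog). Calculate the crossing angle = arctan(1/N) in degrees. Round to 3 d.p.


1/N = 1/14.7 = 0.068027
angle = arctan(0.068027) = 0.067923 rad
angle = 0.067923 * 180/pi = 3.892 degrees

3.892


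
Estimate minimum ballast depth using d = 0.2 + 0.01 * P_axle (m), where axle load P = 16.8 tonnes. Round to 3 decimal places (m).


d = 0.2 + 0.01 * 16.8
d = 0.2 + 0.168
d = 0.368 m

0.368


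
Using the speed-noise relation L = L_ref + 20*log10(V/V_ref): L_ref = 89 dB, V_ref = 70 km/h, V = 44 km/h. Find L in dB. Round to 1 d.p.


V/V_ref = 44 / 70 = 0.628571
log10(0.628571) = -0.201645
20 * -0.201645 = -4.0329
L = 89 + -4.0329 = 85.0 dB

85.0


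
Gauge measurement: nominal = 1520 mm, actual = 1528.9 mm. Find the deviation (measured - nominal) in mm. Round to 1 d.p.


Deviation = measured - nominal
Deviation = 1528.9 - 1520
Deviation = 8.9 mm

8.9


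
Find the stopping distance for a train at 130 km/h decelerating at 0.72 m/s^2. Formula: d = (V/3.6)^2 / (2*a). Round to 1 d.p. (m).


Convert speed: V = 130 / 3.6 = 36.1111 m/s
V^2 = 1304.0123
d = 1304.0123 / (2 * 0.72)
d = 1304.0123 / 1.44
d = 905.6 m

905.6


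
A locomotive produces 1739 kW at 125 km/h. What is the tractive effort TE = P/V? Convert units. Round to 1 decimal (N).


Convert: P = 1739 kW = 1739000 W
V = 125 / 3.6 = 34.7222 m/s
TE = 1739000 / 34.7222
TE = 50083.2 N

50083.2


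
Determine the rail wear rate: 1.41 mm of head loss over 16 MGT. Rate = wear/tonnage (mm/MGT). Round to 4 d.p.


Wear rate = total wear / cumulative tonnage
Rate = 1.41 / 16
Rate = 0.0881 mm/MGT

0.0881


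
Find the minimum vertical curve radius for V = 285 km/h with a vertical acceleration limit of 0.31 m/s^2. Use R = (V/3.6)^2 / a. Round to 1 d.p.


Convert speed: V = 285 / 3.6 = 79.1667 m/s
V^2 = 6267.3611 m^2/s^2
R_v = 6267.3611 / 0.31
R_v = 20217.3 m

20217.3


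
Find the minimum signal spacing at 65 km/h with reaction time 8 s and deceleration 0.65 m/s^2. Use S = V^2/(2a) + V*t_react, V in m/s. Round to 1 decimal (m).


V = 65 / 3.6 = 18.0556 m/s
Braking distance = 18.0556^2 / (2*0.65) = 250.7716 m
Sighting distance = 18.0556 * 8 = 144.4444 m
S = 250.7716 + 144.4444 = 395.2 m

395.2


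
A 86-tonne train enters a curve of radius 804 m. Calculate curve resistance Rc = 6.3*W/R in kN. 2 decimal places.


Rc = 6.3 * W / R
Rc = 6.3 * 86 / 804
Rc = 541.8 / 804
Rc = 0.67 kN

0.67


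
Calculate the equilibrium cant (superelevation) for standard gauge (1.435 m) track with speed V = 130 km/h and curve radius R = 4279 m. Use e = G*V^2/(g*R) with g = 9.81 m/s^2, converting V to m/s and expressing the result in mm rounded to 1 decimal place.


Convert speed: V = 130 / 3.6 = 36.1111 m/s
Apply formula: e = 1.435 * 36.1111^2 / (9.81 * 4279)
e = 1.435 * 1304.0123 / 41976.99
e = 0.044578 m = 44.6 mm

44.6


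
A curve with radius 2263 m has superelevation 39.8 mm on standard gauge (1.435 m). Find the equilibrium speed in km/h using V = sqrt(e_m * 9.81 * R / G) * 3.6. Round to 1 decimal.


Convert cant: e = 39.8 mm = 0.0398 m
V_ms = sqrt(0.0398 * 9.81 * 2263 / 1.435)
V_ms = sqrt(615.722086) = 24.8137 m/s
V = 24.8137 * 3.6 = 89.3 km/h

89.3


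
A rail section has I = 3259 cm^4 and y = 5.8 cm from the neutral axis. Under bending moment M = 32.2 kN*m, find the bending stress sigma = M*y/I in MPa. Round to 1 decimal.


Convert units:
M = 32.2 kN*m = 32200000 N*mm
y = 5.8 cm = 58 mm
I = 3259 cm^4 = 32590000 mm^4
sigma = 32200000 * 58 / 32590000
sigma = 57.3 MPa

57.3


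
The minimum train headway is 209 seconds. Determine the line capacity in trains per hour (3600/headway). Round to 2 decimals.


Capacity = 3600 / headway
Capacity = 3600 / 209
Capacity = 17.22 trains/hour

17.22


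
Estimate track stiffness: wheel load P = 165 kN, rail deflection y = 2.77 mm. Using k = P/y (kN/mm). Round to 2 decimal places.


Track stiffness k = P / y
k = 165 / 2.77
k = 59.57 kN/mm

59.57


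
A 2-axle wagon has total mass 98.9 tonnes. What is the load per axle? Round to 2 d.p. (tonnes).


Load per axle = total weight / number of axles
Load = 98.9 / 2
Load = 49.45 tonnes

49.45


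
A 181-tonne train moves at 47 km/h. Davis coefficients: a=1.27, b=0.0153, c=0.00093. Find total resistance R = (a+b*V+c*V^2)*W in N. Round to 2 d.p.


b*V = 0.0153 * 47 = 0.7191
c*V^2 = 0.00093 * 2209 = 2.05437
R_per_t = 1.27 + 0.7191 + 2.05437 = 4.04347 N/t
R_total = 4.04347 * 181 = 731.87 N

731.87


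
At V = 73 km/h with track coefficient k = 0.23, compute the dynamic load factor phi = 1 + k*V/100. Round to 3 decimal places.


phi = 1 + k * V / 100
phi = 1 + 0.23 * 73 / 100
phi = 1 + 0.1679
phi = 1.168

1.168


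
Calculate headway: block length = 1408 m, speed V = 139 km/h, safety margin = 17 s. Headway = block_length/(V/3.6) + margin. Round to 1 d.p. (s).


V = 139 / 3.6 = 38.6111 m/s
Block traversal time = 1408 / 38.6111 = 36.4662 s
Headway = 36.4662 + 17
Headway = 53.5 s

53.5


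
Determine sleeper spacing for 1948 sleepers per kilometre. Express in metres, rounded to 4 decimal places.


Spacing = 1000 m / number of sleepers
Spacing = 1000 / 1948
Spacing = 0.5133 m

0.5133


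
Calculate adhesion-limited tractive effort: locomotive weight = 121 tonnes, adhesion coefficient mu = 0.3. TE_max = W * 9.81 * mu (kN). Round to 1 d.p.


TE_max = W * g * mu
TE_max = 121 * 9.81 * 0.3
TE_max = 1187.01 * 0.3
TE_max = 356.1 kN

356.1


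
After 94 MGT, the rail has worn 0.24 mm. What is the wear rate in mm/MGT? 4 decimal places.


Wear rate = total wear / cumulative tonnage
Rate = 0.24 / 94
Rate = 0.0026 mm/MGT

0.0026


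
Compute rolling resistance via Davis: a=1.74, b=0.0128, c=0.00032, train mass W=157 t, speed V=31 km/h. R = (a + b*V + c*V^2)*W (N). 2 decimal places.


b*V = 0.0128 * 31 = 0.3968
c*V^2 = 0.00032 * 961 = 0.30752
R_per_t = 1.74 + 0.3968 + 0.30752 = 2.44432 N/t
R_total = 2.44432 * 157 = 383.76 N

383.76


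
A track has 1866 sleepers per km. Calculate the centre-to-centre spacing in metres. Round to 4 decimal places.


Spacing = 1000 m / number of sleepers
Spacing = 1000 / 1866
Spacing = 0.5359 m

0.5359


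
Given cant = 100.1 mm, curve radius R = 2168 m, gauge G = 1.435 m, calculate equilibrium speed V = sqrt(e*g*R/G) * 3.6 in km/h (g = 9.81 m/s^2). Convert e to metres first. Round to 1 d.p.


Convert cant: e = 100.1 mm = 0.1001 m
V_ms = sqrt(0.1001 * 9.81 * 2168 / 1.435)
V_ms = sqrt(1483.578263) = 38.5172 m/s
V = 38.5172 * 3.6 = 138.7 km/h

138.7


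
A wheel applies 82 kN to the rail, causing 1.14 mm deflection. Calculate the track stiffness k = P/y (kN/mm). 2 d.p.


Track stiffness k = P / y
k = 82 / 1.14
k = 71.93 kN/mm

71.93


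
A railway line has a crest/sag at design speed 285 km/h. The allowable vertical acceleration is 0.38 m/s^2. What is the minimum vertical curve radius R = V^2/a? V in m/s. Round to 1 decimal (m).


Convert speed: V = 285 / 3.6 = 79.1667 m/s
V^2 = 6267.3611 m^2/s^2
R_v = 6267.3611 / 0.38
R_v = 16493.1 m

16493.1


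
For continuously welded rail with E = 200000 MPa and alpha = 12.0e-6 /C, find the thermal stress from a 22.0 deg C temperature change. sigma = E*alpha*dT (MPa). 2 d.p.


sigma = E * alpha * dT
sigma = 200000 * 12.0e-6 * 22.0
sigma = 2.4 * 22.0
sigma = 52.80 MPa

52.80


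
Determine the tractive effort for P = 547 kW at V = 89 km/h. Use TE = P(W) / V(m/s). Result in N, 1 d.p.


Convert: P = 547 kW = 547000 W
V = 89 / 3.6 = 24.7222 m/s
TE = 547000 / 24.7222
TE = 22125.8 N

22125.8
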